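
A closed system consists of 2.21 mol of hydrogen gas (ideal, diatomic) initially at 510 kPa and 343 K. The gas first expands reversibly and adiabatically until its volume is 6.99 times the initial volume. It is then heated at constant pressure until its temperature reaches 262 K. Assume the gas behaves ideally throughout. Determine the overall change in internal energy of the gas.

-3720 J

V₁ = nRT₁/P₁ = 2.21×8.314×343/510 = 12.4 L.
Step 1 — Adiabatic: TV^(γ−1) = const ⇒ T₂ = 343×(0.143)^0.400 = 158 K; PV^γ = const ⇒ P₂ = 33.5 kPa.
ΔU = nCvΔT = 2.21×20.8×(158−343) = -8520 J.
Q = 0 for an adiabatic process, so W = −ΔU = 8520 J.
State after step 1: P = 33.5 kPa, V = 86.4 L, T = 158 K.
Step 2 — Isobaric: P stays 33.5 kPa; V/T = const ⇒ T₂ = 262 K, V₂ = 144 L.
W = PΔV = 33.5×(144−86.4) kPa·L = 1920 J.
ΔU = nCvΔT = 2.21×20.8×(262−158) = 4800 J.
Q = ΔU + W = nCpΔT = 6720 J.
Net over both steps: W = 10400 J, Q = 6720 J, ΔU = -3720 J.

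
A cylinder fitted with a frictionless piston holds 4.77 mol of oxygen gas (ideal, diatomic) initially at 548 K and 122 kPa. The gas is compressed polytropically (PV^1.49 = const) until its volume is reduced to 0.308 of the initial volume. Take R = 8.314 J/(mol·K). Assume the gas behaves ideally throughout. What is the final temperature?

V₁ = nRT₁/P₁ = 4.77×8.314×548/122 = 178 L.
Polytropic n=1.49: T₂ = T₁(V₁/V₂)^(n−1) = 548×(3.25)^0.49 = 976 K; P₂ = P₁(V₁/V₂)^n = 705 kPa.

976 K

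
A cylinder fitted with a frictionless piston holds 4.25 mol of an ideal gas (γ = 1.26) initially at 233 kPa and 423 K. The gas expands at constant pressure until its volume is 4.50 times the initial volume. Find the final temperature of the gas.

V₁ = nRT₁/P₁ = 4.25×8.314×423/233 = 64.1 L.
Isobaric: P stays 233 kPa; V/T = const ⇒ T₂ = 1900 K, V₂ = 289 L.

1900 K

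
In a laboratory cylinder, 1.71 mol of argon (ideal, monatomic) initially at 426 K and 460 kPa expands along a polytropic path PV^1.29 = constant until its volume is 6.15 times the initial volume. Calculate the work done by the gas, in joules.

V₁ = nRT₁/P₁ = 1.71×8.314×426/460 = 13.2 L.
Polytropic n=1.29: T₂ = T₁(V₁/V₂)^(n−1) = 426×(0.163)^0.29 = 252 K; P₂ = P₁(V₁/V₂)^n = 44.2 kPa.
W = (P₁V₁−P₂V₂)/(n−1) = (460×13.2−44.2×81.0)/0.29 = 8550 J.

8550 J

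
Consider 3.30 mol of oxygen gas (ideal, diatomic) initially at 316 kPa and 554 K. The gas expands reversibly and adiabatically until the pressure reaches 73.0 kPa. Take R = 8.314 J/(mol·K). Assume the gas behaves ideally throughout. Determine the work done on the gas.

-13000 J

V₁ = nRT₁/P₁ = 3.30×8.314×554/316 = 48.1 L.
Adiabatic: T₂/T₁ = (P₂/P₁)^((γ−1)/γ) ⇒ T₂ = 554×(0.231)^0.286 = 364 K; V₂ = 137 L.
ΔU = nCvΔT = 3.30×20.8×(364−554) = -13000 J.
Q = 0 for an adiabatic process, so W = −ΔU = 13000 J.
Work done on the gas = −W_by = -13000 J.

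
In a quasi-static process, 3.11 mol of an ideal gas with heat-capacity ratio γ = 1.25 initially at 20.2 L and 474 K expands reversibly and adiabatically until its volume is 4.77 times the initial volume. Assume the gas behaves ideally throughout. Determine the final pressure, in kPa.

86.1 kPa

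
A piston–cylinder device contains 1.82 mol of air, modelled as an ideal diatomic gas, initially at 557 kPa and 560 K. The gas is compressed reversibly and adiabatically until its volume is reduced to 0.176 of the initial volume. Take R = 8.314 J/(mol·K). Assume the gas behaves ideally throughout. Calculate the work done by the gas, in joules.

-21300 J

V₁ = nRT₁/P₁ = 1.82×8.314×560/557 = 15.2 L.
Adiabatic: TV^(γ−1) = const ⇒ T₂ = 560×(5.68)^0.400 = 1120 K; PV^γ = const ⇒ P₂ = 6340 kPa.
ΔU = nCvΔT = 1.82×20.8×(1120−560) = 21300 J.
Q = 0 for an adiabatic process, so W = −ΔU = -21300 J.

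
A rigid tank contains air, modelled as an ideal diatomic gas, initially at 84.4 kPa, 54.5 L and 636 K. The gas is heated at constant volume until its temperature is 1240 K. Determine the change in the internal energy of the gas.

n = P₁V₁/(RT₁) = 84.4×54.5/(8.314×636) = 0.870 mol.
Isochoric: V stays 54.5 L; P/T = const ⇒ T₂ = 1240 K, P₂ = 165 kPa.
For an ideal gas ΔU = nCvΔT with Cv = (5/2)R = 20.8 J/(mol·K).
ΔU = 0.870×20.8×(1240−636) = 10900 J.

10900 J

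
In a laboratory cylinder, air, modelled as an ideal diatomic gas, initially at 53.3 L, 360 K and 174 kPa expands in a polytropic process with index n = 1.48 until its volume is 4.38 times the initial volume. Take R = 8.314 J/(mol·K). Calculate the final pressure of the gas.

Polytropic n=1.48: T₂ = T₁(V₁/V₂)^(n−1) = 360×(0.228)^0.48 = 177 K; P₂ = P₁(V₁/V₂)^n = 19.6 kPa.

19.6 kPa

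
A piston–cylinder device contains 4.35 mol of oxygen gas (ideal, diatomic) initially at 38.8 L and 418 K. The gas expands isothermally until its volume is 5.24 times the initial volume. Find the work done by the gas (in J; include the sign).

P₁ = nRT₁/V₁ = 4.35×8.314×418/38.8 = 390 kPa.
Isothermal: T stays 418 K; PV = const ⇒ V₂ = 203 L, P₂ = 74.4 kPa.
W = nRT ln(V₂/V₁) = 4.35×8.314×418×ln(5.24) = 25000 J.

25000 J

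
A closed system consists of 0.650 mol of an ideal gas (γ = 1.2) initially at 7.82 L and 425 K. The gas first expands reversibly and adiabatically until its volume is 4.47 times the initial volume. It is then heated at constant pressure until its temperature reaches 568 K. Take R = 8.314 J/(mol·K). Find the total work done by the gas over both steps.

4340 J

P₁ = nRT₁/V₁ = 0.650×8.314×425/7.82 = 294 kPa.
Step 1 — Adiabatic: TV^(γ−1) = const ⇒ T₂ = 425×(0.224)^0.200 = 315 K; PV^γ = const ⇒ P₂ = 48.7 kPa.
ΔU = nCvΔT = 0.650×41.6×(315−425) = -2970 J.
Q = 0 for an adiabatic process, so W = −ΔU = 2970 J.
State after step 1: P = 48.7 kPa, V = 35.0 L, T = 315 K.
Step 2 — Isobaric: P stays 48.7 kPa; V/T = const ⇒ T₂ = 568 K, V₂ = 63.0 L.
W = PΔV = 48.7×(63.0−35.0) kPa·L = 1370 J.
ΔU = nCvΔT = 0.650×41.6×(568−315) = 6840 J.
Q = ΔU + W = nCpΔT = 8200 J.
Net over both steps: W = 4340 J, Q = 8200 J, ΔU = 3860 J.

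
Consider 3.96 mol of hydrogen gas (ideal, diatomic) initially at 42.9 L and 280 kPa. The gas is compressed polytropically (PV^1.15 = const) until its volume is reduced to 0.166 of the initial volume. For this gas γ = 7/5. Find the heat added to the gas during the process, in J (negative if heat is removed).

T₁ = P₁V₁/(nR) = 280×42.9/(3.96×8.314) = 365 K.
Polytropic n=1.15: T₂ = T₁(V₁/V₂)^(n−1) = 365×(6.02)^0.15 = 478 K; P₂ = P₁(V₁/V₂)^n = 2210 kPa.
W = (P₁V₁−P₂V₂)/(n−1) = (280×42.9−2210×7.12)/0.15 = -24800 J.
ΔU = nCvΔT = 3.96×20.8×(478−365) = 9280 J.
Q = ΔU + W = -15500 J.

-15500 J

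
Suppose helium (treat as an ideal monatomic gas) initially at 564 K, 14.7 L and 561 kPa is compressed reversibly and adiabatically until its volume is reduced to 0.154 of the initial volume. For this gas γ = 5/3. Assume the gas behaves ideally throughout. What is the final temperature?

Adiabatic: TV^(γ−1) = const ⇒ T₂ = 564×(6.49)^0.667 = 1960 K; PV^γ = const ⇒ P₂ = 12700 kPa.

1960 K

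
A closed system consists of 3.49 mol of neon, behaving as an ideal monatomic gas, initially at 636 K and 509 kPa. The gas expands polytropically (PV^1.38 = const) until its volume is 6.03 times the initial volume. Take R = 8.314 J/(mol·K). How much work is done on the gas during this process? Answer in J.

V₁ = nRT₁/P₁ = 3.49×8.314×636/509 = 36.3 L.
Polytropic n=1.38: T₂ = T₁(V₁/V₂)^(n−1) = 636×(0.166)^0.38 = 321 K; P₂ = P₁(V₁/V₂)^n = 42.6 kPa.
W = (P₁V₁−P₂V₂)/(n−1) = (509×36.3−42.6×219)/0.38 = 24000 J.
Work done on the gas = −W_by = -24000 J.

-24000 J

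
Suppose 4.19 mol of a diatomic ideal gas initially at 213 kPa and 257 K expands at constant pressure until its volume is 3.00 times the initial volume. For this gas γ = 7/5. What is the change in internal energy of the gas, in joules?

44800 J

V₁ = nRT₁/P₁ = 4.19×8.314×257/213 = 42.0 L.
Isobaric: P stays 213 kPa; V/T = const ⇒ T₂ = 771 K, V₂ = 126 L.
For an ideal gas ΔU = nCvΔT with Cv = (5/2)R = 20.8 J/(mol·K).
ΔU = 4.19×20.8×(771−257) = 44800 J.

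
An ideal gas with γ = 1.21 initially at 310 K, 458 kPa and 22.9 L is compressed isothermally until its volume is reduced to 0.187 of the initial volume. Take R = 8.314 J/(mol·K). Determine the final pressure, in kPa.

2450 kPa

Isothermal: T stays 310 K; PV = const ⇒ V₂ = 4.28 L, P₂ = 2450 kPa.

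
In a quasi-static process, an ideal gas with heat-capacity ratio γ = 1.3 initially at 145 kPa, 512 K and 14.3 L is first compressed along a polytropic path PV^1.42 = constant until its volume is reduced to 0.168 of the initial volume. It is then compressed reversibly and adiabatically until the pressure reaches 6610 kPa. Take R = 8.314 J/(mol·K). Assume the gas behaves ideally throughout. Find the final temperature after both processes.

n = P₁V₁/(RT₁) = 145×14.3/(8.314×512) = 0.487 mol.
Step 1 — Polytropic n=1.42: T₂ = T₁(V₁/V₂)^(n−1) = 512×(5.95)^0.42 = 1080 K; P₂ = P₁(V₁/V₂)^n = 1830 kPa.
W = (P₁V₁−P₂V₂)/(n−1) = (145×14.3−1830×2.40)/0.42 = -5510 J.
ΔU = nCvΔT = 0.487×27.7×(1080−512) = 7710 J.
Q = ΔU + W = 2200 J.
State after step 1: P = 1830 kPa, V = 2.40 L, T = 1080 K.
Step 2 — Adiabatic: T₂/T₁ = (P₂/P₁)^((γ−1)/γ) ⇒ T₂ = 1080×(3.62)^0.231 = 1460 K; V₂ = 0.893 L.
ΔU = nCvΔT = 0.487×27.7×(1460−1080) = 5050 J.
Q = 0 for an adiabatic process, so W = −ΔU = -5050 J.
Net over both steps: W = -10600 J, Q = 2200 J, ΔU = 12800 J.

1460 K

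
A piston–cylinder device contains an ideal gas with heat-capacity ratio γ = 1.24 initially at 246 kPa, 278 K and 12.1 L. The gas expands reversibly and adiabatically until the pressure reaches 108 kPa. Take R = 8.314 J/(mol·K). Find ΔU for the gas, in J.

-1830 J

n = P₁V₁/(RT₁) = 246×12.1/(8.314×278) = 1.29 mol.
Adiabatic: T₂/T₁ = (P₂/P₁)^((γ−1)/γ) ⇒ T₂ = 278×(0.439)^0.194 = 237 K; V₂ = 23.5 L.
For an ideal gas ΔU = nCvΔT with Cv = R/(γ−1) = 34.6 J/(mol·K).
ΔU = 1.29×34.6×(237−278) = -1830 J.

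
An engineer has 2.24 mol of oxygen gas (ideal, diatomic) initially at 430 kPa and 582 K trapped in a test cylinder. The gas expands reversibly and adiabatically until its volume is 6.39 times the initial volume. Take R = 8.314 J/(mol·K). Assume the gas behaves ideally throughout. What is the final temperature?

V₁ = nRT₁/P₁ = 2.24×8.314×582/430 = 25.2 L.
Adiabatic: TV^(γ−1) = const ⇒ T₂ = 582×(0.156)^0.400 = 277 K; PV^γ = const ⇒ P₂ = 32.0 kPa.

277 K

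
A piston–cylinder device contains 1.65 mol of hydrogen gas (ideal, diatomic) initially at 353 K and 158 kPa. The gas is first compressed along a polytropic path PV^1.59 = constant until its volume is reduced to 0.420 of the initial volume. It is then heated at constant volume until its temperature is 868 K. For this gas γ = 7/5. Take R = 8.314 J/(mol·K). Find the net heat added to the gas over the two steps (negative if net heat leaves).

12200 J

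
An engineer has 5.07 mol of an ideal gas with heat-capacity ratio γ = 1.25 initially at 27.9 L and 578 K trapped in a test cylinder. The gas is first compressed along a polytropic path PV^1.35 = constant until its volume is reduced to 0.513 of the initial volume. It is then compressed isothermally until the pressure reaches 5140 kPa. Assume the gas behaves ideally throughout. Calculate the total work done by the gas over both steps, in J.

-45100 J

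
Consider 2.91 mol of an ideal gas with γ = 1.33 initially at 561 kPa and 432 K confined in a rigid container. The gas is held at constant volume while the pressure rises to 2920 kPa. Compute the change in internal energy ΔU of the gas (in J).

V₁ = nRT₁/P₁ = 2.91×8.314×432/561 = 18.6 L.
Isochoric: V stays 18.6 L; P/T = const ⇒ T₂ = 2250 K, P₂ = 2920 kPa.
For an ideal gas ΔU = nCvΔT with Cv = R/(γ−1) = 25.2 J/(mol·K).
ΔU = 2.91×25.2×(2250−432) = 133000 J.

133000 J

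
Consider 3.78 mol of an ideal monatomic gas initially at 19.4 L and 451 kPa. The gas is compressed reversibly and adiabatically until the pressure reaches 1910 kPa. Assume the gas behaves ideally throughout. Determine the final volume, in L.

T₁ = P₁V₁/(nR) = 451×19.4/(3.78×8.314) = 278 K.
Adiabatic: T₂/T₁ = (P₂/P₁)^((γ−1)/γ) ⇒ T₂ = 278×(4.24)^0.400 = 496 K; V₂ = 8.16 L.

8.16 L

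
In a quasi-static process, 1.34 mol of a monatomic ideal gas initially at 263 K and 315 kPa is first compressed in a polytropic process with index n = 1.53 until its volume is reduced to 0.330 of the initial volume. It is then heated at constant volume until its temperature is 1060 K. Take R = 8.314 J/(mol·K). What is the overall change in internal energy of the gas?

V₁ = nRT₁/P₁ = 1.34×8.314×263/315 = 9.30 L.
Step 1 — Polytropic n=1.53: T₂ = T₁(V₁/V₂)^(n−1) = 263×(3.03)^0.53 = 473 K; P₂ = P₁(V₁/V₂)^n = 1720 kPa.
W = (P₁V₁−P₂V₂)/(n−1) = (315×9.30−1720×3.07)/0.53 = -4420 J.
ΔU = nCvΔT = 1.34×12.5×(473−263) = 3510 J.
Q = ΔU + W = -906 J.
State after step 1: P = 1720 kPa, V = 3.07 L, T = 473 K.
Step 2 — Isochoric: V stays 3.07 L; P/T = const ⇒ T₂ = 1060 K, P₂ = 3850 kPa.
W = 0 (no volume change).
ΔU = nCvΔT = 1.34×12.5×(1060−473) = 9800 J.
Q = ΔU = 9800 J.
Net over both steps: W = -4420 J, Q = 8900 J, ΔU = 13300 J.

13300 J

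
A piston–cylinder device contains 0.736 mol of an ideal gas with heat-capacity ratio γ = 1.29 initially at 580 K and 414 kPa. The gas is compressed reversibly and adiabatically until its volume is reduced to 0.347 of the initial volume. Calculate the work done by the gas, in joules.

V₁ = nRT₁/P₁ = 0.736×8.314×580/414 = 8.57 L.
Adiabatic: TV^(γ−1) = const ⇒ T₂ = 580×(2.88)^0.290 = 788 K; PV^γ = const ⇒ P₂ = 1620 kPa.
ΔU = nCvΔT = 0.736×28.7×(788−580) = 4400 J.
Q = 0 for an adiabatic process, so W = −ΔU = -4400 J.

-4400 J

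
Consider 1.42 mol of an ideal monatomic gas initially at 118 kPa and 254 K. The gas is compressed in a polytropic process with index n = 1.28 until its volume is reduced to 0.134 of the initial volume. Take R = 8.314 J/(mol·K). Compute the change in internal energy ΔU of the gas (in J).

V₁ = nRT₁/P₁ = 1.42×8.314×254/118 = 25.4 L.
Polytropic n=1.28: T₂ = T₁(V₁/V₂)^(n−1) = 254×(7.46)^0.28 = 446 K; P₂ = P₁(V₁/V₂)^n = 1550 kPa.
For an ideal gas ΔU = nCvΔT with Cv = (3/2)R = 12.5 J/(mol·K).
ΔU = 1.42×12.5×(446−254) = 3400 J.

3400 J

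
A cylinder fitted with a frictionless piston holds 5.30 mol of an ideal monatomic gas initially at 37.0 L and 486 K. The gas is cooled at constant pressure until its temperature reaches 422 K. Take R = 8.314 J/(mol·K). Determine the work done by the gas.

-2820 J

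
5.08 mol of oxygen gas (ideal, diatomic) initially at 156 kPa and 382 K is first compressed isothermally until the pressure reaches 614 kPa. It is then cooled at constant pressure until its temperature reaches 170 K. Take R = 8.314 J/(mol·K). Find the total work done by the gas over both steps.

-31100 J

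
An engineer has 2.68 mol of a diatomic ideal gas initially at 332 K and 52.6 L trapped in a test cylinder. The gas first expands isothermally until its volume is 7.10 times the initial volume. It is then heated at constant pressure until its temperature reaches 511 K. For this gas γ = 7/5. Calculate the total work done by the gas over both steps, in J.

18500 J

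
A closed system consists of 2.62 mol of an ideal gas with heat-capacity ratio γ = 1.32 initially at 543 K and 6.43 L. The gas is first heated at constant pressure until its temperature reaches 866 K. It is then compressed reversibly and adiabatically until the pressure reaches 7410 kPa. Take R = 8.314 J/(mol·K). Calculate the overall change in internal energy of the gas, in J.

P₁ = nRT₁/V₁ = 2.62×8.314×543/6.43 = 1840 kPa.
Step 1 — Isobaric: P stays 1840 kPa; V/T = const ⇒ T₂ = 866 K, V₂ = 10.3 L.
W = PΔV = 1840×(10.3−6.43) kPa·L = 7040 J.
ΔU = nCvΔT = 2.62×26.0×(866−543) = 22000 J.
Q = ΔU + W = nCpΔT = 29000 J.
State after step 1: P = 1840 kPa, V = 10.3 L, T = 866 K.
Step 2 — Adiabatic: T₂/T₁ = (P₂/P₁)^((γ−1)/γ) ⇒ T₂ = 866×(4.03)^0.242 = 1210 K; V₂ = 3.57 L.
ΔU = nCvΔT = 2.62×26.0×(1210−866) = 23700 J.
Q = 0 for an adiabatic process, so W = −ΔU = -23700 J.
Net over both steps: W = -16700 J, Q = 29000 J, ΔU = 45700 J.

45700 J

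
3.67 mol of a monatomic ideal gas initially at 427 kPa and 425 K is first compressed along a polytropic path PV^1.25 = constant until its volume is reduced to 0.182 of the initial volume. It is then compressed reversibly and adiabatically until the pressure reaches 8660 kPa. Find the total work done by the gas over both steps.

-40100 J

V₁ = nRT₁/P₁ = 3.67×8.314×425/427 = 30.4 L.
Step 1 — Polytropic n=1.25: T₂ = T₁(V₁/V₂)^(n−1) = 425×(5.49)^0.25 = 651 K; P₂ = P₁(V₁/V₂)^n = 3590 kPa.
W = (P₁V₁−P₂V₂)/(n−1) = (427×30.4−3590×5.53)/0.25 = -27500 J.
ΔU = nCvΔT = 3.67×12.5×(651−425) = 10300 J.
Q = ΔU + W = -17200 J.
State after step 1: P = 3590 kPa, V = 5.53 L, T = 651 K.
Step 2 — Adiabatic: T₂/T₁ = (P₂/P₁)^((γ−1)/γ) ⇒ T₂ = 651×(2.41)^0.400 = 925 K; V₂ = 3.26 L.
ΔU = nCvΔT = 3.67×12.5×(925−651) = 12600 J.
Q = 0 for an adiabatic process, so W = −ΔU = -12600 J.
Net over both steps: W = -40100 J, Q = -17200 J, ΔU = 22900 J.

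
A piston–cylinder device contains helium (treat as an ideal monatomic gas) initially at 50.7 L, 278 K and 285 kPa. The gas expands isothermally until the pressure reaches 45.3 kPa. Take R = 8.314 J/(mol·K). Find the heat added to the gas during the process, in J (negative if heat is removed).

n = P₁V₁/(RT₁) = 285×50.7/(8.314×278) = 6.25 mol.
Isothermal: T stays 278 K; PV = const ⇒ V₂ = 319 L, P₂ = 45.3 kPa.
ΔU = 0 (ideal gas, T constant).
W = nRT ln(V₂/V₁) = 6.25×8.314×278×ln(6.29) = 26600 J.
Q = ΔU + W = 26600 J.

26600 J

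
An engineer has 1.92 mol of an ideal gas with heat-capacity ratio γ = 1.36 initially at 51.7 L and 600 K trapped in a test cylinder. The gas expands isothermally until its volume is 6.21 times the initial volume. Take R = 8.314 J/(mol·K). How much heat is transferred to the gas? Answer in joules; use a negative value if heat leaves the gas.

17500 J

P₁ = nRT₁/V₁ = 1.92×8.314×600/51.7 = 185 kPa.
Isothermal: T stays 600 K; PV = const ⇒ V₂ = 321 L, P₂ = 29.8 kPa.
ΔU = 0 (ideal gas, T constant).
W = nRT ln(V₂/V₁) = 1.92×8.314×600×ln(6.21) = 17500 J.
Q = ΔU + W = 17500 J.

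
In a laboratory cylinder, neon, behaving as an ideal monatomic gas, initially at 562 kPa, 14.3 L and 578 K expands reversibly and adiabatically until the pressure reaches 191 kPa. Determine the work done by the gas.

n = P₁V₁/(RT₁) = 562×14.3/(8.314×578) = 1.67 mol.
Adiabatic: T₂/T₁ = (P₂/P₁)^((γ−1)/γ) ⇒ T₂ = 578×(0.340)^0.400 = 375 K; V₂ = 27.3 L.
ΔU = nCvΔT = 1.67×12.5×(375−578) = -4230 J.
Q = 0 for an adiabatic process, so W = −ΔU = 4230 J.

4230 J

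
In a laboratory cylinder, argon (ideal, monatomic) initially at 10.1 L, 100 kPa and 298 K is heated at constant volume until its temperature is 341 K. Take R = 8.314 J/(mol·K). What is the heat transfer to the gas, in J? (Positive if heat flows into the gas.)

n = P₁V₁/(RT₁) = 100×10.1/(8.314×298) = 0.408 mol.
Isochoric: V stays 10.1 L; P/T = const ⇒ T₂ = 341 K, P₂ = 114 kPa.
W = 0 (no volume change).
ΔU = nCvΔT = 0.408×12.5×(341−298) = 219 J.
Q = ΔU = 219 J.

219 J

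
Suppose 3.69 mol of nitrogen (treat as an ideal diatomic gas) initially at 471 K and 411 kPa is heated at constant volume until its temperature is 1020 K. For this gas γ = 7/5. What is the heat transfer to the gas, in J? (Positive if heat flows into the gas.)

42100 J

V₁ = nRT₁/P₁ = 3.69×8.314×471/411 = 35.2 L.
Isochoric: V stays 35.2 L; P/T = const ⇒ T₂ = 1020 K, P₂ = 890 kPa.
W = 0 (no volume change).
ΔU = nCvΔT = 3.69×20.8×(1020−471) = 42100 J.
Q = ΔU = 42100 J.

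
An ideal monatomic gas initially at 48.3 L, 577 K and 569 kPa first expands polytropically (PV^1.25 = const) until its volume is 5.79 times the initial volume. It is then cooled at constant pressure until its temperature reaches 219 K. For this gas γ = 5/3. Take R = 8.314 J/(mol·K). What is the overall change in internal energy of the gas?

-25600 J

n = P₁V₁/(RT₁) = 569×48.3/(8.314×577) = 5.73 mol.
Step 1 — Polytropic n=1.25: T₂ = T₁(V₁/V₂)^(n−1) = 577×(0.173)^0.25 = 372 K; P₂ = P₁(V₁/V₂)^n = 63.4 kPa.
W = (P₁V₁−P₂V₂)/(n−1) = (569×48.3−63.4×280)/0.25 = 39100 J.
ΔU = nCvΔT = 5.73×12.5×(372−577) = -14600 J.
Q = ΔU + W = 24400 J.
State after step 1: P = 63.4 kPa, V = 280 L, T = 372 K.
Step 2 — Isobaric: P stays 63.4 kPa; V/T = const ⇒ T₂ = 219 K, V₂ = 165 L.
W = PΔV = 63.4×(165−280) kPa·L = -7290 J.
ΔU = nCvΔT = 5.73×12.5×(219−372) = -10900 J.
Q = ΔU + W = nCpΔT = -18200 J.
Net over both steps: W = 31800 J, Q = 6200 J, ΔU = -25600 J.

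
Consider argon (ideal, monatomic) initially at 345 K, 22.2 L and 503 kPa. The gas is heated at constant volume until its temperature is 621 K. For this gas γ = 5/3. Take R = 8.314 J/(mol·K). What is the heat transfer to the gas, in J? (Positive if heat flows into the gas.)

13400 J

n = P₁V₁/(RT₁) = 503×22.2/(8.314×345) = 3.89 mol.
Isochoric: V stays 22.2 L; P/T = const ⇒ T₂ = 621 K, P₂ = 905 kPa.
W = 0 (no volume change).
ΔU = nCvΔT = 3.89×12.5×(621−345) = 13400 J.
Q = ΔU = 13400 J.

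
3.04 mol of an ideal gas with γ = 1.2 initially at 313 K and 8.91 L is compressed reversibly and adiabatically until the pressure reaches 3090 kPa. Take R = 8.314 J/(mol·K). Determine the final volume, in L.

3.15 L

P₁ = nRT₁/V₁ = 3.04×8.314×313/8.91 = 888 kPa.
Adiabatic: T₂/T₁ = (P₂/P₁)^((γ−1)/γ) ⇒ T₂ = 313×(3.48)^0.167 = 385 K; V₂ = 3.15 L.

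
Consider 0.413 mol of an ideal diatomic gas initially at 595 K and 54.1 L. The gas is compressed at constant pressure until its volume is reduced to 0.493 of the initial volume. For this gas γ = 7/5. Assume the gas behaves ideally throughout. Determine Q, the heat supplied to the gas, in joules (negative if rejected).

-3630 J

P₁ = nRT₁/V₁ = 0.413×8.314×595/54.1 = 37.8 kPa.
Isobaric: P stays 37.8 kPa; V/T = const ⇒ T₂ = 293 K, V₂ = 26.7 L.
W = PΔV = 37.8×(26.7−54.1) kPa·L = -1040 J.
ΔU = nCvΔT = 0.413×20.8×(293−595) = -2590 J.
Q = ΔU + W = nCpΔT = -3630 J.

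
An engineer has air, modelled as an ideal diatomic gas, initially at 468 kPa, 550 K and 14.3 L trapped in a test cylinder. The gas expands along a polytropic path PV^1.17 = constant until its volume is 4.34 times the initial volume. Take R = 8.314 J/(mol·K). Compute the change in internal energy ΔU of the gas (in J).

n = P₁V₁/(RT₁) = 468×14.3/(8.314×550) = 1.46 mol.
Polytropic n=1.17: T₂ = T₁(V₁/V₂)^(n−1) = 550×(0.230)^0.17 = 429 K; P₂ = P₁(V₁/V₂)^n = 84.0 kPa.
For an ideal gas ΔU = nCvΔT with Cv = (5/2)R = 20.8 J/(mol·K).
ΔU = 1.46×20.8×(429−550) = -3690 J.

-3690 J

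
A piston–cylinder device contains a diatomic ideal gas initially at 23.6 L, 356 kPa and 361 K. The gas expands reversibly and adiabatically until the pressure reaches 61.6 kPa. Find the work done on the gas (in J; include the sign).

-8280 J

n = P₁V₁/(RT₁) = 356×23.6/(8.314×361) = 2.80 mol.
Adiabatic: T₂/T₁ = (P₂/P₁)^((γ−1)/γ) ⇒ T₂ = 361×(0.173)^0.286 = 219 K; V₂ = 82.6 L.
ΔU = nCvΔT = 2.80×20.8×(219−361) = -8280 J.
Q = 0 for an adiabatic process, so W = −ΔU = 8280 J.
Work done on the gas = −W_by = -8280 J.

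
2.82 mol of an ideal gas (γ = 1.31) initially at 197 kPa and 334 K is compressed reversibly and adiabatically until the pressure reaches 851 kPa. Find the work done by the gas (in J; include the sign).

-10500 J

V₁ = nRT₁/P₁ = 2.82×8.314×334/197 = 39.8 L.
Adiabatic: T₂/T₁ = (P₂/P₁)^((γ−1)/γ) ⇒ T₂ = 334×(4.32)^0.237 = 472 K; V₂ = 13.0 L.
ΔU = nCvΔT = 2.82×26.8×(472−334) = 10500 J.
Q = 0 for an adiabatic process, so W = −ΔU = -10500 J.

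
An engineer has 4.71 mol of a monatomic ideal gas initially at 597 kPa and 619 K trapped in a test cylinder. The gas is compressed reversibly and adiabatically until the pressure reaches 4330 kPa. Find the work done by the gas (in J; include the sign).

V₁ = nRT₁/P₁ = 4.71×8.314×619/597 = 40.6 L.
Adiabatic: T₂/T₁ = (P₂/P₁)^((γ−1)/γ) ⇒ T₂ = 619×(7.25)^0.400 = 1370 K; V₂ = 12.4 L.
ΔU = nCvΔT = 4.71×12.5×(1370−619) = 44000 J.
Q = 0 for an adiabatic process, so W = −ΔU = -44000 J.

-44000 J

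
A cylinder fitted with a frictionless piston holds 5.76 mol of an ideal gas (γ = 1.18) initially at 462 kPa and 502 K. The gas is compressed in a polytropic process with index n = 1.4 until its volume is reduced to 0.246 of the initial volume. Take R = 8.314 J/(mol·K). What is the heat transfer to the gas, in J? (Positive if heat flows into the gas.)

V₁ = nRT₁/P₁ = 5.76×8.314×502/462 = 52.0 L.
Polytropic n=1.4: T₂ = T₁(V₁/V₂)^(n−1) = 502×(4.07)^0.40 = 880 K; P₂ = P₁(V₁/V₂)^n = 3290 kPa.
W = (P₁V₁−P₂V₂)/(n−1) = (462×52.0−3290×12.8)/0.40 = -45200 J.
ΔU = nCvΔT = 5.76×46.2×(880−502) = 100000 J.
Q = ΔU + W = 55300 J.

55300 J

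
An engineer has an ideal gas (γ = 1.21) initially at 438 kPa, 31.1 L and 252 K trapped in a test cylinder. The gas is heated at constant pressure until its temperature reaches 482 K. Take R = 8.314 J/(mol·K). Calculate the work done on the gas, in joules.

n = P₁V₁/(RT₁) = 438×31.1/(8.314×252) = 6.50 mol.
Isobaric: P stays 438 kPa; V/T = const ⇒ T₂ = 482 K, V₂ = 59.5 L.
W = PΔV = 438×(59.5−31.1) kPa·L = 12400 J.
Work done on the gas = −W_by = -12400 J.

-12400 J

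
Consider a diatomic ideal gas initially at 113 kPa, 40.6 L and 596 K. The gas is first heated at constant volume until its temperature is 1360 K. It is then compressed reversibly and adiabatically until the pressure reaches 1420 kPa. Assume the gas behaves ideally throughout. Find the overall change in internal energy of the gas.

n = P₁V₁/(RT₁) = 113×40.6/(8.314×596) = 0.926 mol.
Step 1 — Isochoric: V stays 40.6 L; P/T = const ⇒ T₂ = 1360 K, P₂ = 258 kPa.
W = 0 (no volume change).
ΔU = nCvΔT = 0.926×20.8×(1360−596) = 14700 J.
Q = ΔU = 14700 J.
State after step 1: P = 258 kPa, V = 40.6 L, T = 1360 K.
Step 2 — Adiabatic: T₂/T₁ = (P₂/P₁)^((γ−1)/γ) ⇒ T₂ = 1360×(5.51)^0.286 = 2210 K; V₂ = 12.0 L.
ΔU = nCvΔT = 0.926×20.8×(2210−1360) = 16400 J.
Q = 0 for an adiabatic process, so W = −ΔU = -16400 J.
Net over both steps: W = -16400 J, Q = 14700 J, ΔU = 31100 J.

31100 J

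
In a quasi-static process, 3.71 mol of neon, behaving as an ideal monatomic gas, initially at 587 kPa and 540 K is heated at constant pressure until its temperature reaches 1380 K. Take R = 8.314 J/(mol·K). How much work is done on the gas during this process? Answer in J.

-25900 J

V₁ = nRT₁/P₁ = 3.71×8.314×540/587 = 28.4 L.
Isobaric: P stays 587 kPa; V/T = const ⇒ T₂ = 1380 K, V₂ = 72.5 L.
W = PΔV = 587×(72.5−28.4) kPa·L = 25900 J.
Work done on the gas = −W_by = -25900 J.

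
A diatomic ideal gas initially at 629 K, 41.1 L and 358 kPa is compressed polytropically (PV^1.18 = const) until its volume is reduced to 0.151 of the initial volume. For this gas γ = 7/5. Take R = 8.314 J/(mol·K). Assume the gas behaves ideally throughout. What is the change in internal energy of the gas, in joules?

n = P₁V₁/(RT₁) = 358×41.1/(8.314×629) = 2.81 mol.
Polytropic n=1.18: T₂ = T₁(V₁/V₂)^(n−1) = 629×(6.62)^0.18 = 884 K; P₂ = P₁(V₁/V₂)^n = 3330 kPa.
For an ideal gas ΔU = nCvΔT with Cv = (5/2)R = 20.8 J/(mol·K).
ΔU = 2.81×20.8×(884−629) = 14900 J.

14900 J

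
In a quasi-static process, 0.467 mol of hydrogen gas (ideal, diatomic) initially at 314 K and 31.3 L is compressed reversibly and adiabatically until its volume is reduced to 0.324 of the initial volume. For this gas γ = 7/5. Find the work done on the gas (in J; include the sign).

1740 J

P₁ = nRT₁/V₁ = 0.467×8.314×314/31.3 = 39.0 kPa.
Adiabatic: TV^(γ−1) = const ⇒ T₂ = 314×(3.09)^0.400 = 493 K; PV^γ = const ⇒ P₂ = 189 kPa.
ΔU = nCvΔT = 0.467×20.8×(493−314) = 1740 J.
Q = 0 for an adiabatic process, so W = −ΔU = -1740 J.
Work done on the gas = −W_by = 1740 J.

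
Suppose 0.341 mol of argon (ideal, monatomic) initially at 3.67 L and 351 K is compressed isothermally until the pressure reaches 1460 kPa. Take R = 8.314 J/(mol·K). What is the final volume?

0.682 L

P₁ = nRT₁/V₁ = 0.341×8.314×351/3.67 = 271 kPa.
Isothermal: T stays 351 K; PV = const ⇒ V₂ = 0.682 L, P₂ = 1460 kPa.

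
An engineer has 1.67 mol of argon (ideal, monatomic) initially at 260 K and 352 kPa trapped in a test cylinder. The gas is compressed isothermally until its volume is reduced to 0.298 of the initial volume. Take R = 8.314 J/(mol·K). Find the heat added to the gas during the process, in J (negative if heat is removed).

-4370 J

V₁ = nRT₁/P₁ = 1.67×8.314×260/352 = 10.3 L.
Isothermal: T stays 260 K; PV = const ⇒ V₂ = 3.06 L, P₂ = 1180 kPa.
ΔU = 0 (ideal gas, T constant).
W = nRT ln(V₂/V₁) = 1.67×8.314×260×ln(0.298) = -4370 J.
Q = ΔU + W = -4370 J.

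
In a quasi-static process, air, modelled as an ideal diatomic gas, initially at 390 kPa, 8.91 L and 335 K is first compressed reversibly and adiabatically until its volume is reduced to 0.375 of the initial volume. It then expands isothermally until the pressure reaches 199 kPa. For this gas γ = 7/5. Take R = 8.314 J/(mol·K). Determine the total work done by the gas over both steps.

6350 J

n = P₁V₁/(RT₁) = 390×8.91/(8.314×335) = 1.25 mol.
Step 1 — Adiabatic: TV^(γ−1) = const ⇒ T₂ = 335×(2.67)^0.400 = 496 K; PV^γ = const ⇒ P₂ = 1540 kPa.
ΔU = nCvΔT = 1.25×20.8×(496−335) = 4170 J.
Q = 0 for an adiabatic process, so W = −ΔU = -4170 J.
State after step 1: P = 1540 kPa, V = 3.34 L, T = 496 K.
Step 2 — Isothermal: T stays 496 K; PV = const ⇒ V₂ = 25.9 L, P₂ = 199 kPa.
ΔU = 0 (ideal gas, T constant).
W = nRT ln(V₂/V₁) = 1.25×8.314×496×ln(7.74) = 10500 J.
Q = ΔU + W = 10500 J.
Net over both steps: W = 6350 J, Q = 10500 J, ΔU = 4170 J.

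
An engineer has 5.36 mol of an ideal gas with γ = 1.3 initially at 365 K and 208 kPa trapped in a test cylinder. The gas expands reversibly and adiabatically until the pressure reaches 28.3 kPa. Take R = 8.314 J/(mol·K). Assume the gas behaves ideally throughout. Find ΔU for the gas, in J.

V₁ = nRT₁/P₁ = 5.36×8.314×365/208 = 78.2 L.
Adiabatic: T₂/T₁ = (P₂/P₁)^((γ−1)/γ) ⇒ T₂ = 365×(0.136)^0.231 = 230 K; V₂ = 363 L.
For an ideal gas ΔU = nCvΔT with Cv = R/(γ−1) = 27.7 J/(mol·K).
ΔU = 5.36×27.7×(230−365) = -20000 J.

-20000 J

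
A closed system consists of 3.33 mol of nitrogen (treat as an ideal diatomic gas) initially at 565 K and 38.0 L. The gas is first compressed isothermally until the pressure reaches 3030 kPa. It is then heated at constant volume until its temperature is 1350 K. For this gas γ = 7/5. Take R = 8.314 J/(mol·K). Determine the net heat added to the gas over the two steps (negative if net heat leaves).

23100 J

P₁ = nRT₁/V₁ = 3.33×8.314×565/38.0 = 412 kPa.
Step 1 — Isothermal: T stays 565 K; PV = const ⇒ V₂ = 5.16 L, P₂ = 3030 kPa.
ΔU = 0 (ideal gas, T constant).
W = nRT ln(V₂/V₁) = 3.33×8.314×565×ln(0.136) = -31200 J.
Q = ΔU + W = -31200 J.
State after step 1: P = 3030 kPa, V = 5.16 L, T = 565 K.
Step 2 — Isochoric: V stays 5.16 L; P/T = const ⇒ T₂ = 1350 K, P₂ = 7240 kPa.
W = 0 (no volume change).
ΔU = nCvΔT = 3.33×20.8×(1350−565) = 54300 J.
Q = ΔU = 54300 J.
Net over both steps: W = -31200 J, Q = 23100 J, ΔU = 54300 J.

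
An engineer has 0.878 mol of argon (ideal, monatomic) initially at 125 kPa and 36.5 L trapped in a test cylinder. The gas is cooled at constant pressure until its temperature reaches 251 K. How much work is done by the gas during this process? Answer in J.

-2730 J

T₁ = P₁V₁/(nR) = 125×36.5/(0.878×8.314) = 625 K.
Isobaric: P stays 125 kPa; V/T = const ⇒ T₂ = 251 K, V₂ = 14.7 L.
W = PΔV = 125×(14.7−36.5) kPa·L = -2730 J.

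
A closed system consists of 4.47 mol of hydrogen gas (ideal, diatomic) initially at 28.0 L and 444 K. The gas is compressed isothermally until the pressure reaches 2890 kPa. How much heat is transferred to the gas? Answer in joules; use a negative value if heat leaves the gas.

-26200 J

P₁ = nRT₁/V₁ = 4.47×8.314×444/28.0 = 589 kPa.
Isothermal: T stays 444 K; PV = const ⇒ V₂ = 5.71 L, P₂ = 2890 kPa.
ΔU = 0 (ideal gas, T constant).
W = nRT ln(V₂/V₁) = 4.47×8.314×444×ln(0.204) = -26200 J.
Q = ΔU + W = -26200 J.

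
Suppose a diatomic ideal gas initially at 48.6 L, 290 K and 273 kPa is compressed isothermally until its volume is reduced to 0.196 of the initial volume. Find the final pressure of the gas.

1390 kPa

Isothermal: T stays 290 K; PV = const ⇒ V₂ = 9.53 L, P₂ = 1390 kPa.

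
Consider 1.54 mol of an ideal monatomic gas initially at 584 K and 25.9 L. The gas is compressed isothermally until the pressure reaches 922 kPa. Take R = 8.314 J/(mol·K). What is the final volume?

8.11 L

P₁ = nRT₁/V₁ = 1.54×8.314×584/25.9 = 289 kPa.
Isothermal: T stays 584 K; PV = const ⇒ V₂ = 8.11 L, P₂ = 922 kPa.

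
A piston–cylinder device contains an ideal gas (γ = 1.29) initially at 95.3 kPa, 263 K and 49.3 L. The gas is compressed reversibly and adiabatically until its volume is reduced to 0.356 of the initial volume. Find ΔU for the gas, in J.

n = P₁V₁/(RT₁) = 95.3×49.3/(8.314×263) = 2.15 mol.
Adiabatic: TV^(γ−1) = const ⇒ T₂ = 263×(2.81)^0.290 = 355 K; PV^γ = const ⇒ P₂ = 361 kPa.
For an ideal gas ΔU = nCvΔT with Cv = R/(γ−1) = 28.7 J/(mol·K).
ΔU = 2.15×28.7×(355−263) = 5660 J.

5660 J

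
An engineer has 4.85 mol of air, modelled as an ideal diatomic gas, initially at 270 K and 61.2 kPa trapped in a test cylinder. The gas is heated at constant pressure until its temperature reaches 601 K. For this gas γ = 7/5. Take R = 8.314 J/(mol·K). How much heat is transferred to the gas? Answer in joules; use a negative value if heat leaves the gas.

46700 J

V₁ = nRT₁/P₁ = 4.85×8.314×270/61.2 = 178 L.
Isobaric: P stays 61.2 kPa; V/T = const ⇒ T₂ = 601 K, V₂ = 396 L.
W = PΔV = 61.2×(396−178) kPa·L = 13300 J.
ΔU = nCvΔT = 4.85×20.8×(601−270) = 33400 J.
Q = ΔU + W = nCpΔT = 46700 J.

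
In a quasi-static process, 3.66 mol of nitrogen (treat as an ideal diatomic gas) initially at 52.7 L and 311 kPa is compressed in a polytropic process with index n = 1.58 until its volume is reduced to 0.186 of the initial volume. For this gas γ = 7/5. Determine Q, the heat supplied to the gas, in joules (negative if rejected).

21000 J

T₁ = P₁V₁/(nR) = 311×52.7/(3.66×8.314) = 539 K.
Polytropic n=1.58: T₂ = T₁(V₁/V₂)^(n−1) = 539×(5.38)^0.58 = 1430 K; P₂ = P₁(V₁/V₂)^n = 4440 kPa.
W = (P₁V₁−P₂V₂)/(n−1) = (311×52.7−4440×9.80)/0.58 = -46700 J.
ΔU = nCvΔT = 3.66×20.8×(1430−539) = 67700 J.
Q = ΔU + W = 21000 J.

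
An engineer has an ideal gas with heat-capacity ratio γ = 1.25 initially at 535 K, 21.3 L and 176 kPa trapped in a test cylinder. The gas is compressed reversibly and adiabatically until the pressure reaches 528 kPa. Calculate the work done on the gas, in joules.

3680 J

n = P₁V₁/(RT₁) = 176×21.3/(8.314×535) = 0.843 mol.
Adiabatic: T₂/T₁ = (P₂/P₁)^((γ−1)/γ) ⇒ T₂ = 535×(3.00)^0.200 = 666 K; V₂ = 8.84 L.
ΔU = nCvΔT = 0.843×33.3×(666−535) = 3680 J.
Q = 0 for an adiabatic process, so W = −ΔU = -3680 J.
Work done on the gas = −W_by = 3680 J.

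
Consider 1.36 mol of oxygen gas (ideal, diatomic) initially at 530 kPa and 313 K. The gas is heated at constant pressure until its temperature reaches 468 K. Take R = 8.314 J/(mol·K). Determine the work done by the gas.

1750 J

V₁ = nRT₁/P₁ = 1.36×8.314×313/530 = 6.68 L.
Isobaric: P stays 530 kPa; V/T = const ⇒ T₂ = 468 K, V₂ = 9.98 L.
W = PΔV = 530×(9.98−6.68) kPa·L = 1750 J.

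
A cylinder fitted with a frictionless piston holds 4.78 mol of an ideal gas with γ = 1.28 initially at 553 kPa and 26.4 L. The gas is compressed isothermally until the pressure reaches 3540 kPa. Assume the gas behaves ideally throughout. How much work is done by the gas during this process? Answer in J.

T₁ = P₁V₁/(nR) = 553×26.4/(4.78×8.314) = 367 K.
Isothermal: T stays 367 K; PV = const ⇒ V₂ = 4.12 L, P₂ = 3540 kPa.
W = nRT ln(V₂/V₁) = 4.78×8.314×367×ln(0.156) = -27100 J.

-27100 J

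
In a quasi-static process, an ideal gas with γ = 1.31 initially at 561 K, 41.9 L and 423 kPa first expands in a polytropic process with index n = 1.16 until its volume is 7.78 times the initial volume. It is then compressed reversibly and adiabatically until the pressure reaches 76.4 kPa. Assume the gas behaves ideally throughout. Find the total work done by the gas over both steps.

23900 J

n = P₁V₁/(RT₁) = 423×41.9/(8.314×561) = 3.80 mol.
Step 1 — Polytropic n=1.16: T₂ = T₁(V₁/V₂)^(n−1) = 561×(0.129)^0.16 = 404 K; P₂ = P₁(V₁/V₂)^n = 39.2 kPa.
W = (P₁V₁−P₂V₂)/(n−1) = (423×41.9−39.2×326)/0.16 = 31000 J.
ΔU = nCvΔT = 3.80×26.8×(404−561) = -16000 J.
Q = ΔU + W = 15000 J.
State after step 1: P = 39.2 kPa, V = 326 L, T = 404 K.
Step 2 — Adiabatic: T₂/T₁ = (P₂/P₁)^((γ−1)/γ) ⇒ T₂ = 404×(1.95)^0.237 = 473 K; V₂ = 196 L.
ΔU = nCvΔT = 3.80×26.8×(473−404) = 7060 J.
Q = 0 for an adiabatic process, so W = −ΔU = -7060 J.
Net over both steps: W = 23900 J, Q = 15000 J, ΔU = -8940 J.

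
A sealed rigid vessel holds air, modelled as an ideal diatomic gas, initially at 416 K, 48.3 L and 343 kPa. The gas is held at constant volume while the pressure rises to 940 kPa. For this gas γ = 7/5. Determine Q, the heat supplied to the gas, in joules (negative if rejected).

72100 J

n = P₁V₁/(RT₁) = 343×48.3/(8.314×416) = 4.79 mol.
Isochoric: V stays 48.3 L; P/T = const ⇒ T₂ = 1140 K, P₂ = 940 kPa.
W = 0 (no volume change).
ΔU = nCvΔT = 4.79×20.8×(1140−416) = 72100 J.
Q = ΔU = 72100 J.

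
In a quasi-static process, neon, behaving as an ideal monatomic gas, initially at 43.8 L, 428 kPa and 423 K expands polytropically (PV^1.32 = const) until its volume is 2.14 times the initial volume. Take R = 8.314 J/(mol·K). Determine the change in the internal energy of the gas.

-6080 J

n = P₁V₁/(RT₁) = 428×43.8/(8.314×423) = 5.33 mol.
Polytropic n=1.32: T₂ = T₁(V₁/V₂)^(n−1) = 423×(0.467)^0.32 = 332 K; P₂ = P₁(V₁/V₂)^n = 157 kPa.
For an ideal gas ΔU = nCvΔT with Cv = (3/2)R = 12.5 J/(mol·K).
ΔU = 5.33×12.5×(332−423) = -6080 J.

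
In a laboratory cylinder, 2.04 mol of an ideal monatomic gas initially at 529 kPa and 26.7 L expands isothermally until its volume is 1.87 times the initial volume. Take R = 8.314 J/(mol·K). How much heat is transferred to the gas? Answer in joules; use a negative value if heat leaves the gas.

T₁ = P₁V₁/(nR) = 529×26.7/(2.04×8.314) = 833 K.
Isothermal: T stays 833 K; PV = const ⇒ V₂ = 49.9 L, P₂ = 283 kPa.
ΔU = 0 (ideal gas, T constant).
W = nRT ln(V₂/V₁) = 2.04×8.314×833×ln(1.87) = 8840 J.
Q = ΔU + W = 8840 J.

8840 J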